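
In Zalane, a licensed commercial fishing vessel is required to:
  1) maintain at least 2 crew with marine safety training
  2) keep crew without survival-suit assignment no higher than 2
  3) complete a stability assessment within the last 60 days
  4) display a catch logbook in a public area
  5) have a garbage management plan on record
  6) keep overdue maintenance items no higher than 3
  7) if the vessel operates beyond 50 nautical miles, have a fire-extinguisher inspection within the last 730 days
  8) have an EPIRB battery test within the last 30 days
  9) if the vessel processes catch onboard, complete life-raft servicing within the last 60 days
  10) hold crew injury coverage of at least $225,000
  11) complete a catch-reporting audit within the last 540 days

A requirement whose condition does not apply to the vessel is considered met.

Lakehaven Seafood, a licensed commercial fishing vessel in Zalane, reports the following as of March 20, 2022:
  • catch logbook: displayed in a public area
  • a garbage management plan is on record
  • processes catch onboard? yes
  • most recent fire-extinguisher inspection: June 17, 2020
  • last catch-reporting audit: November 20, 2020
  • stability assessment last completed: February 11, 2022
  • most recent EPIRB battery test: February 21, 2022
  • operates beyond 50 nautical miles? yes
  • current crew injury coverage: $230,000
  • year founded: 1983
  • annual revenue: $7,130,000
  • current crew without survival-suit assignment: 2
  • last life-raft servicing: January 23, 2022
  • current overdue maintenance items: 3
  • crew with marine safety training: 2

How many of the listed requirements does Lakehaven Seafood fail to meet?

1. crew with marine safety training 2 ≥ 2 → met
2. crew without survival-suit assignment 2 ≤ 2 → met
3. stability assessment 37 days ago vs limit 60 → met
4. catch logbook present → met
5. garbage management plan present → met
6. overdue maintenance items 3 ≤ 3 → met
7. condition 'operates beyond 50 nautical miles' holds; fire-extinguisher inspection 641 days ago vs limit 730 → met
8. EPIRB battery test 27 days ago vs limit 30 → met
9. condition 'processes catch onboard' holds; life-raft servicing 56 days ago vs limit 60 → met
10. crew injury coverage $230,000 ≥ $225,000 → met
11. catch-reporting audit 485 days ago vs limit 540 → met
Not met: 0 of 11

0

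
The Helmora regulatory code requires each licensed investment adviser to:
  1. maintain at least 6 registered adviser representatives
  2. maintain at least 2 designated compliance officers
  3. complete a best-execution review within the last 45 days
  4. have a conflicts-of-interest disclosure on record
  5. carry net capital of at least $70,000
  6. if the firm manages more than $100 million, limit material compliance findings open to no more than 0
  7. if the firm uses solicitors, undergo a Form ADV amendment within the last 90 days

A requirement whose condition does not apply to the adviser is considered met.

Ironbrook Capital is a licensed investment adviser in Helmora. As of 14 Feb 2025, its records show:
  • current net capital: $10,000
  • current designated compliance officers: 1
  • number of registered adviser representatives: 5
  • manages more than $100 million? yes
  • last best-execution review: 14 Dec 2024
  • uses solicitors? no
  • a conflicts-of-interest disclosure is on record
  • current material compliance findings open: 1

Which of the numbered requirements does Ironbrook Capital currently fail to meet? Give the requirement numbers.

1. registered adviser representatives 5 < 6 → not met
2. designated compliance officers 1 < 2 → not met
3. best-execution review 62 days ago vs limit 45 → not met
4. conflicts-of-interest disclosure present → met
5. net capital $10,000 < $70,000 → not met
6. condition 'manages more than $100 million' holds; material compliance findings open 1 > 0 → not met
7. condition 'uses solicitors' does not hold → requirement n/a → met
Not met: 1, 2, 3, 5, 6

1, 2, 3, 5, 6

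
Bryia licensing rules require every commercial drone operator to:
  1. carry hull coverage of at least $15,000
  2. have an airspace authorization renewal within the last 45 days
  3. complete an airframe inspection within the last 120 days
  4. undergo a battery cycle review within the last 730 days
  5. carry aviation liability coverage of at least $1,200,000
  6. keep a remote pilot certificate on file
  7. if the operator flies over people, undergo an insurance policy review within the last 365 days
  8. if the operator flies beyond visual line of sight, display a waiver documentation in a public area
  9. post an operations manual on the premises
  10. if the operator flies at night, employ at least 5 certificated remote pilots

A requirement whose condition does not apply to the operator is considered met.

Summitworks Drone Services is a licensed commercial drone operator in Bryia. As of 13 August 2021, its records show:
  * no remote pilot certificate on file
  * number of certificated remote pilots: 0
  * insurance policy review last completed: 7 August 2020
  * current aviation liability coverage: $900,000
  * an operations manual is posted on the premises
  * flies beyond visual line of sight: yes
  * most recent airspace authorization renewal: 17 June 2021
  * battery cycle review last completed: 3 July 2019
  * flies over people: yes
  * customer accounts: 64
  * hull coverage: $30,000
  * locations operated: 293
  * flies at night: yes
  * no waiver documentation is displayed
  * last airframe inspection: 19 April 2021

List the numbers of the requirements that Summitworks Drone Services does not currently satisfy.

2, 4, 5, 6, 7, 8, 10

1. hull coverage $30,000 ≥ $15,000 → met
2. airspace authorization renewal 57 days ago vs limit 45 → not met
3. airframe inspection 116 days ago vs limit 120 → met
4. battery cycle review 772 days ago vs limit 730 → not met
5. aviation liability coverage $900,000 < $1,200,000 → not met
6. remote pilot certificate absent → not met
7. condition 'flies over people' holds; insurance policy review 371 days ago vs limit 365 → not met
8. condition 'flies beyond visual line of sight' holds; waiver documentation absent → not met
9. operations manual present → met
10. condition 'flies at night' holds; certificated remote pilots 0 < 5 → not met
Not met: 2, 4, 5, 6, 7, 8, 10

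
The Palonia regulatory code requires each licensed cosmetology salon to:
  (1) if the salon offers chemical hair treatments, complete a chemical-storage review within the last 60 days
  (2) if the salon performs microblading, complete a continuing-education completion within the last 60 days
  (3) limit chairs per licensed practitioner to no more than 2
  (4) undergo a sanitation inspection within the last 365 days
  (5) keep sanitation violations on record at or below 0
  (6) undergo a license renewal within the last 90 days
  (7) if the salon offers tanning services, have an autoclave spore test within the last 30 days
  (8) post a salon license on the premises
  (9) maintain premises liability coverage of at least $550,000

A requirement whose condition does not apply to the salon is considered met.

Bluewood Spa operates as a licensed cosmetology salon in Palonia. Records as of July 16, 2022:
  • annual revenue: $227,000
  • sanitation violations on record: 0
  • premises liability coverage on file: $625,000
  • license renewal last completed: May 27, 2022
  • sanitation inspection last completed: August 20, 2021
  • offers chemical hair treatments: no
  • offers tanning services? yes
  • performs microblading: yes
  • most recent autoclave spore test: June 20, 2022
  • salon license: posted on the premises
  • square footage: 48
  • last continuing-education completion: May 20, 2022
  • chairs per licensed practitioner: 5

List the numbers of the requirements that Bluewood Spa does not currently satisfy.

1. condition 'offers chemical hair treatments' does not hold → requirement n/a → met
2. condition 'performs microblading' holds; continuing-education completion 57 days ago vs limit 60 → met
3. chairs per licensed practitioner 5 > 2 → not met
4. sanitation inspection 330 days ago vs limit 365 → met
5. sanitation violations on record 0 ≤ 0 → met
6. license renewal 50 days ago vs limit 90 → met
7. condition 'offers tanning services' holds; autoclave spore test 26 days ago vs limit 30 → met
8. salon license present → met
9. premises liability coverage $625,000 ≥ $550,000 → met
Not met: 3

3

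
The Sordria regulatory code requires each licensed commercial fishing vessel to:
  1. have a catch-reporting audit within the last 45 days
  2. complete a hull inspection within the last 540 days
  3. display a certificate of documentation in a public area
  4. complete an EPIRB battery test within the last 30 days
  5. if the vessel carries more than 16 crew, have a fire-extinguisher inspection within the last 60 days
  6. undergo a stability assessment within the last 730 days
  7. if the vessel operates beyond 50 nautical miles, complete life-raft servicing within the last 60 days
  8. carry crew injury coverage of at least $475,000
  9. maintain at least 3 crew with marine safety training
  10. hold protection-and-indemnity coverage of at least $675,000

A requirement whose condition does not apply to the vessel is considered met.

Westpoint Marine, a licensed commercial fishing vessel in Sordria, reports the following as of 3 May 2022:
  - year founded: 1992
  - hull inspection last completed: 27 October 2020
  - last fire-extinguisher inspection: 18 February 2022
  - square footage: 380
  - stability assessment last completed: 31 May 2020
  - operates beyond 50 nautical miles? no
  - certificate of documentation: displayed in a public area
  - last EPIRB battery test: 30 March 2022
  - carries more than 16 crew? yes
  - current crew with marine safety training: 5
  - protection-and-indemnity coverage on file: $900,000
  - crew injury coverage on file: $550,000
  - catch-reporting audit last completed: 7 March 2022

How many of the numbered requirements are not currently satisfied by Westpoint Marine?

1. catch-reporting audit 57 days ago vs limit 45 → not met
2. hull inspection 553 days ago vs limit 540 → not met
3. certificate of documentation present → met
4. EPIRB battery test 34 days ago vs limit 30 → not met
5. condition 'carries more than 16 crew' holds; fire-extinguisher inspection 74 days ago vs limit 60 → not met
6. stability assessment 702 days ago vs limit 730 → met
7. condition 'operates beyond 50 nautical miles' does not hold → requirement n/a → met
8. crew injury coverage $550,000 ≥ $475,000 → met
9. crew with marine safety training 5 ≥ 3 → met
10. protection-and-indemnity coverage $900,000 ≥ $675,000 → met
Not met: 4 of 10

4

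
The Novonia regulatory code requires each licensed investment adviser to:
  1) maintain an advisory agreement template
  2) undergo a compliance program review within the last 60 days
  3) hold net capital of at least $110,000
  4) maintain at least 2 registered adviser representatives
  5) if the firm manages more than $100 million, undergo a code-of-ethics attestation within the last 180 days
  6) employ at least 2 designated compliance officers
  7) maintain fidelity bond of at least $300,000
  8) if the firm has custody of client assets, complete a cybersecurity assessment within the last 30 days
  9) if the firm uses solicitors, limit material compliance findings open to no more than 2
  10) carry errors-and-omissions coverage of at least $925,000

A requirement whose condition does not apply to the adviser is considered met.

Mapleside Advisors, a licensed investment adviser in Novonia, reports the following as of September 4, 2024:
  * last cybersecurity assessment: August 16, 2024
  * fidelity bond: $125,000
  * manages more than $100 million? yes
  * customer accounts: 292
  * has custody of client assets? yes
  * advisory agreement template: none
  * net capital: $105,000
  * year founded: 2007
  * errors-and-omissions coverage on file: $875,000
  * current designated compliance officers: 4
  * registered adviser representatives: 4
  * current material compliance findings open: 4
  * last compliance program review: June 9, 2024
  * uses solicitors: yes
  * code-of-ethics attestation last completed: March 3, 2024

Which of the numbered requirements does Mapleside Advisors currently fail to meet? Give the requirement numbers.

1, 2, 3, 5, 7, 9, 10

1. advisory agreement template absent → not met
2. compliance program review 87 days ago vs limit 60 → not met
3. net capital $105,000 < $110,000 → not met
4. registered adviser representatives 4 ≥ 2 → met
5. condition 'manages more than $100 million' holds; code-of-ethics attestation 185 days ago vs limit 180 → not met
6. designated compliance officers 4 ≥ 2 → met
7. fidelity bond $125,000 < $300,000 → not met
8. condition 'has custody of client assets' holds; cybersecurity assessment 19 days ago vs limit 30 → met
9. condition 'uses solicitors' holds; material compliance findings open 4 > 2 → not met
10. errors-and-omissions coverage $875,000 < $925,000 → not met
Not met: 1, 2, 3, 5, 7, 9, 10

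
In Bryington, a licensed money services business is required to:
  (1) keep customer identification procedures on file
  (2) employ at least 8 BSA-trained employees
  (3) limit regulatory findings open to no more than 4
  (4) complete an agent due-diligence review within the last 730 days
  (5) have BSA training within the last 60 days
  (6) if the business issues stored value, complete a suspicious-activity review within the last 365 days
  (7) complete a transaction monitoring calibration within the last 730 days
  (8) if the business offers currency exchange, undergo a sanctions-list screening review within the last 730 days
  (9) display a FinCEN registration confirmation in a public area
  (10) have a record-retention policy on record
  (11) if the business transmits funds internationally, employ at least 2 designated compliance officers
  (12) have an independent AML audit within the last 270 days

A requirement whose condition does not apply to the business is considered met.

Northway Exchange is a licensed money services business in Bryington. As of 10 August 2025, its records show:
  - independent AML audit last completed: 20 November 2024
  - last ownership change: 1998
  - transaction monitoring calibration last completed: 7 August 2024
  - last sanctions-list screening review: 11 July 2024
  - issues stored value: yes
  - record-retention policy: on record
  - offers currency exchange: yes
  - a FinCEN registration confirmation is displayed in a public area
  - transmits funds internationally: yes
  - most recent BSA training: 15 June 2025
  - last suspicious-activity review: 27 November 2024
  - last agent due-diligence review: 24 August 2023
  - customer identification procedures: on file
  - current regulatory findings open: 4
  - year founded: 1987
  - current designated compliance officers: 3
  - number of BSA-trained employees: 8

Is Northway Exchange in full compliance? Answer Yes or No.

Yes

1. customer identification procedures present → met
2. BSA-trained employees 8 ≥ 8 → met
3. regulatory findings open 4 ≤ 4 → met
4. agent due-diligence review 717 days ago vs limit 730 → met
5. BSA training 56 days ago vs limit 60 → met
6. condition 'issues stored value' holds; suspicious-activity review 256 days ago vs limit 365 → met
7. transaction monitoring calibration 368 days ago vs limit 730 → met
8. condition 'offers currency exchange' holds; sanctions-list screening review 395 days ago vs limit 730 → met
9. FinCEN registration confirmation present → met
10. record-retention policy present → met
11. condition 'transmits funds internationally' holds; designated compliance officers 3 ≥ 2 → met
12. independent AML audit 263 days ago vs limit 270 → met
All met.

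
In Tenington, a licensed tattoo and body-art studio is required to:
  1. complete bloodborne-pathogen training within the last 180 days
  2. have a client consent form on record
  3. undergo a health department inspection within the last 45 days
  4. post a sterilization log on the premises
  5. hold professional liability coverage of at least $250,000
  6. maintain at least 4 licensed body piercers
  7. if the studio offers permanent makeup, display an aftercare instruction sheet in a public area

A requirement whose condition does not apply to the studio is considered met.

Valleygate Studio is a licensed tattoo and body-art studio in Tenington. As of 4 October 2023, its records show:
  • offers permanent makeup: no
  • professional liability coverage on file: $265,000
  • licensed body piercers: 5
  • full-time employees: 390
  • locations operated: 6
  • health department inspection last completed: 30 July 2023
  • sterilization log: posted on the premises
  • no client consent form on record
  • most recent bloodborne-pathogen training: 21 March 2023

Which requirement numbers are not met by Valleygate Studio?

1, 2, 3

1. bloodborne-pathogen training 197 days ago vs limit 180 → not met
2. client consent form absent → not met
3. health department inspection 66 days ago vs limit 45 → not met
4. sterilization log present → met
5. professional liability coverage $265,000 ≥ $250,000 → met
6. licensed body piercers 5 ≥ 4 → met
7. condition 'offers permanent makeup' does not hold → requirement n/a → met
Not met: 1, 2, 3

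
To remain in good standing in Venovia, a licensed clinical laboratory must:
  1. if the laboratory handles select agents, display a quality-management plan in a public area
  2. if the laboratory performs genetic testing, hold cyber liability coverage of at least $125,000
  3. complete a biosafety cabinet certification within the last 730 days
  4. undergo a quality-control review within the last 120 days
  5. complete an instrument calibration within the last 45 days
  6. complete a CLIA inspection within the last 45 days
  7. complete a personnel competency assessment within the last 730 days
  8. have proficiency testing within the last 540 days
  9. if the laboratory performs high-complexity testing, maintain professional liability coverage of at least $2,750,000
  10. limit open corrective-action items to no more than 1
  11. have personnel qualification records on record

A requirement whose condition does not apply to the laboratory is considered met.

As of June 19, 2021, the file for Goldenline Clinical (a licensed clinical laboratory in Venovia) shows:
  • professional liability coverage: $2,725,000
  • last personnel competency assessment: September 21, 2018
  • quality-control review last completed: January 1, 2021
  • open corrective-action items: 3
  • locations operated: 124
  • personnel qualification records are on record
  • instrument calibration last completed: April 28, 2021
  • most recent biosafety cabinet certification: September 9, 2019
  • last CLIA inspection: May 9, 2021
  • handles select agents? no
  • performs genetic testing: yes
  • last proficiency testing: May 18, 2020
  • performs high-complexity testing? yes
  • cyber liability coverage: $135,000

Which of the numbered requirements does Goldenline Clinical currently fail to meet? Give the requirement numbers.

4, 5, 7, 9, 10

1. condition 'handles select agents' does not hold → requirement n/a → met
2. condition 'performs genetic testing' holds; cyber liability coverage $135,000 ≥ $125,000 → met
3. biosafety cabinet certification 649 days ago vs limit 730 → met
4. quality-control review 169 days ago vs limit 120 → not met
5. instrument calibration 52 days ago vs limit 45 → not met
6. CLIA inspection 41 days ago vs limit 45 → met
7. personnel competency assessment 1002 days ago vs limit 730 → not met
8. proficiency testing 397 days ago vs limit 540 → met
9. condition 'performs high-complexity testing' holds; professional liability coverage $2,725,000 < $2,750,000 → not met
10. open corrective-action items 3 > 1 → not met
11. personnel qualification records present → met
Not met: 4, 5, 7, 9, 10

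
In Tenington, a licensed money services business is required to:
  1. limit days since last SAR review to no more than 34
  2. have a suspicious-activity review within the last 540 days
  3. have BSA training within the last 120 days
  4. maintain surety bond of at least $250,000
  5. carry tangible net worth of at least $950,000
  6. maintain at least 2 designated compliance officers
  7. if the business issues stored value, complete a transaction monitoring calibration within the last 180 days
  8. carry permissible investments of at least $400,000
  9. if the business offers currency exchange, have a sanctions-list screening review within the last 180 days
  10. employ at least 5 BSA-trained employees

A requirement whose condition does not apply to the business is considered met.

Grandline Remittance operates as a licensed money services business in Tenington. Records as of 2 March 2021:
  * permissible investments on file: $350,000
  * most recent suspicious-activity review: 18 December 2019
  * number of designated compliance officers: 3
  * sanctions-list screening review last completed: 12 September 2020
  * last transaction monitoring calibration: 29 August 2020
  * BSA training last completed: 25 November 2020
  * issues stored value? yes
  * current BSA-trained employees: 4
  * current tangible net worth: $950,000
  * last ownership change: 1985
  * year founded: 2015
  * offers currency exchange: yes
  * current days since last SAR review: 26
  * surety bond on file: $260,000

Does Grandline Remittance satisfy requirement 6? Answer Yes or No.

6. designated compliance officers 3 ≥ 2 → met

Yes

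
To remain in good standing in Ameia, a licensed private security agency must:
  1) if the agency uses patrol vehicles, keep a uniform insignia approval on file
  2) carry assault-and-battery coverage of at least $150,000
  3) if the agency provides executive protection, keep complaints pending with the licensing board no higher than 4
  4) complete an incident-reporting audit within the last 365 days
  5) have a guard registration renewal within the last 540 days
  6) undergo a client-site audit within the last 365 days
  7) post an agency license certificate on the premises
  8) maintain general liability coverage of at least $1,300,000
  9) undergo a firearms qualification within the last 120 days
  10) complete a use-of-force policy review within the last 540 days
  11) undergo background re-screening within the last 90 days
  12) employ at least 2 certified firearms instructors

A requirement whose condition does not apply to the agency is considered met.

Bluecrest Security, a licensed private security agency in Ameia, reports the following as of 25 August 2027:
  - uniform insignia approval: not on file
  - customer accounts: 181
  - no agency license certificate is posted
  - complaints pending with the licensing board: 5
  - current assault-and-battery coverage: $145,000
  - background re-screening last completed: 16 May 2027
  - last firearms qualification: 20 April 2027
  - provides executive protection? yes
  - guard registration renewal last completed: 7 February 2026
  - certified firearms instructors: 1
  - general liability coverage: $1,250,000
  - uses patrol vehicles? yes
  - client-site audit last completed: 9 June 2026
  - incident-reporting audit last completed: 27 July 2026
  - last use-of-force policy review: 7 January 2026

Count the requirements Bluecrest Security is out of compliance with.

12

1. condition 'uses patrol vehicles' holds; uniform insignia approval absent → not met
2. assault-and-battery coverage $145,000 < $150,000 → not met
3. condition 'provides executive protection' holds; complaints pending with the licensing board 5 > 4 → not met
4. incident-reporting audit 394 days ago vs limit 365 → not met
5. guard registration renewal 564 days ago vs limit 540 → not met
6. client-site audit 442 days ago vs limit 365 → not met
7. agency license certificate absent → not met
8. general liability coverage $1,250,000 < $1,300,000 → not met
9. firearms qualification 127 days ago vs limit 120 → not met
10. use-of-force policy review 595 days ago vs limit 540 → not met
11. background re-screening 101 days ago vs limit 90 → not met
12. certified firearms instructors 1 < 2 → not met
Not met: 12 of 12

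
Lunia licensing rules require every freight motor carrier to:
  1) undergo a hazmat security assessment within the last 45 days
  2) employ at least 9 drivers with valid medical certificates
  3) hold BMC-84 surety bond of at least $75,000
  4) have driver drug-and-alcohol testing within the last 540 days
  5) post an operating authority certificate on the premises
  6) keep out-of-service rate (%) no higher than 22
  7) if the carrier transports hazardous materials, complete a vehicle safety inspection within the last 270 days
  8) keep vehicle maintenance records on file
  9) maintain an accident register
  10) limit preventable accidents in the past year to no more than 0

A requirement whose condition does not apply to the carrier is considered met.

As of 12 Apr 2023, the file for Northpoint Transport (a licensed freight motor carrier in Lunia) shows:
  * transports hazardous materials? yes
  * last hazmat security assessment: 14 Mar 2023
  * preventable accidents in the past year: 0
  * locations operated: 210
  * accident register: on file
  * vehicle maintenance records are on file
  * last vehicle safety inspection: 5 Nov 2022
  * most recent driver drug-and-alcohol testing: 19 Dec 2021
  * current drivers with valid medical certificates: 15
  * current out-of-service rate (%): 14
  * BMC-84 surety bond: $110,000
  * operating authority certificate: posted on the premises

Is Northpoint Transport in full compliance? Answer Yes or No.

1. hazmat security assessment 29 days ago vs limit 45 → met
2. drivers with valid medical certificates 15 ≥ 9 → met
3. BMC-84 surety bond $110,000 ≥ $75,000 → met
4. driver drug-and-alcohol testing 479 days ago vs limit 540 → met
5. operating authority certificate present → met
6. out-of-service rate (%) 14 ≤ 22 → met
7. condition 'transports hazardous materials' holds; vehicle safety inspection 158 days ago vs limit 270 → met
8. vehicle maintenance records present → met
9. accident register present → met
10. preventable accidents in the past year 0 ≤ 0 → met
All met.

Yes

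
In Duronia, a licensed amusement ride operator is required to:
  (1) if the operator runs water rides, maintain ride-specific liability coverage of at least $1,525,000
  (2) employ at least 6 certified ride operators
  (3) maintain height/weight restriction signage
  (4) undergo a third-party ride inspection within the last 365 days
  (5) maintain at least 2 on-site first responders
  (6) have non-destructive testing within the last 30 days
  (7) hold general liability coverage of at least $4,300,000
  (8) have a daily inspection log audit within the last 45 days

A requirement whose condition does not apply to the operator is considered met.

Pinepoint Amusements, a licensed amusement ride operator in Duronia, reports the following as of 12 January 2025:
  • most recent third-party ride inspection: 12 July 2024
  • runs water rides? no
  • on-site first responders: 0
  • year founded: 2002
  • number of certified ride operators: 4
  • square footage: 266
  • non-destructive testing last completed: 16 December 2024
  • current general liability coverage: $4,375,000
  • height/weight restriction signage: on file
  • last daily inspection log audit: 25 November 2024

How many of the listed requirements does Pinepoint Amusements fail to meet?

3

1. condition 'runs water rides' does not hold → requirement n/a → met
2. certified ride operators 4 < 6 → not met
3. height/weight restriction signage present → met
4. third-party ride inspection 184 days ago vs limit 365 → met
5. on-site first responders 0 < 2 → not met
6. non-destructive testing 27 days ago vs limit 30 → met
7. general liability coverage $4,375,000 ≥ $4,300,000 → met
8. daily inspection log audit 48 days ago vs limit 45 → not met
Not met: 3 of 8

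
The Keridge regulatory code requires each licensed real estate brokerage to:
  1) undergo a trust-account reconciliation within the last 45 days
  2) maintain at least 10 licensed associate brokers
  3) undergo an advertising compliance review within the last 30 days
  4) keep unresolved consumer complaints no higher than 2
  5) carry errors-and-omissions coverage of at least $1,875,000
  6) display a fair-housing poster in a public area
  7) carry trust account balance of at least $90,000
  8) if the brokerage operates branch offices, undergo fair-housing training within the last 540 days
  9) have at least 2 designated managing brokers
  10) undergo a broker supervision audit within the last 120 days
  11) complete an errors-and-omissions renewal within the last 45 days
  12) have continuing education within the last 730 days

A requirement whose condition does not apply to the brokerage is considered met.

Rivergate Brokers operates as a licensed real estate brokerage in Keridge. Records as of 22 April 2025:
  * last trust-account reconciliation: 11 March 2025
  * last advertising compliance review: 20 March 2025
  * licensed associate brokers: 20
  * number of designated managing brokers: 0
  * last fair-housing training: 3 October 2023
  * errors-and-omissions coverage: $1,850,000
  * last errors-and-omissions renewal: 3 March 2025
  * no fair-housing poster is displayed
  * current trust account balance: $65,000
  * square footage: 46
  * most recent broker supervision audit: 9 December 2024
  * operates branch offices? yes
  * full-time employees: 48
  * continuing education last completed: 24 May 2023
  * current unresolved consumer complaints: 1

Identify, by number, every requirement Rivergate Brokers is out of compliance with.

3, 5, 6, 7, 8, 9, 10, 11

1. trust-account reconciliation 42 days ago vs limit 45 → met
2. licensed associate brokers 20 ≥ 10 → met
3. advertising compliance review 33 days ago vs limit 30 → not met
4. unresolved consumer complaints 1 ≤ 2 → met
5. errors-and-omissions coverage $1,850,000 < $1,875,000 → not met
6. fair-housing poster absent → not met
7. trust account balance $65,000 < $90,000 → not met
8. condition 'operates branch offices' holds; fair-housing training 567 days ago vs limit 540 → not met
9. designated managing brokers 0 < 2 → not met
10. broker supervision audit 134 days ago vs limit 120 → not met
11. errors-and-omissions renewal 50 days ago vs limit 45 → not met
12. continuing education 699 days ago vs limit 730 → met
Not met: 3, 5, 6, 7, 8, 9, 10, 11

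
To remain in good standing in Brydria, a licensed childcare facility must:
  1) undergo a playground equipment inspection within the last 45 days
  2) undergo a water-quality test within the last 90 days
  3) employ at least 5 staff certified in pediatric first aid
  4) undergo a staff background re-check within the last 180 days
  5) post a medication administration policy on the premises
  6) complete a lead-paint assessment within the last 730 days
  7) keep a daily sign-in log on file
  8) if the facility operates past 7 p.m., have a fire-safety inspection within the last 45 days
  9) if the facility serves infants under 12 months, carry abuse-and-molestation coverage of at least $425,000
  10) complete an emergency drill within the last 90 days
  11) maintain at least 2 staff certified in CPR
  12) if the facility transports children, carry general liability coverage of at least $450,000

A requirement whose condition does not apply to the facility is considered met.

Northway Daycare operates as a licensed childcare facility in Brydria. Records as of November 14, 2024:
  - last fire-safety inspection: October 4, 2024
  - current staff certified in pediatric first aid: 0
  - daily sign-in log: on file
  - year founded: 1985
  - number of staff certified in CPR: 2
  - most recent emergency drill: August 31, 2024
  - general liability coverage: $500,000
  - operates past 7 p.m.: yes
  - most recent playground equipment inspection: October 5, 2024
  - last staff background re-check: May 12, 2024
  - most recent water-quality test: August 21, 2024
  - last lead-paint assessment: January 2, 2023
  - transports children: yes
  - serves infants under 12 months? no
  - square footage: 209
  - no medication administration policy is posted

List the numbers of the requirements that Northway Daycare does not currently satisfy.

3, 4, 5

1. playground equipment inspection 40 days ago vs limit 45 → met
2. water-quality test 85 days ago vs limit 90 → met
3. staff certified in pediatric first aid 0 < 5 → not met
4. staff background re-check 186 days ago vs limit 180 → not met
5. medication administration policy absent → not met
6. lead-paint assessment 682 days ago vs limit 730 → met
7. daily sign-in log present → met
8. condition 'operates past 7 p.m.' holds; fire-safety inspection 41 days ago vs limit 45 → met
9. condition 'serves infants under 12 months' does not hold → requirement n/a → met
10. emergency drill 75 days ago vs limit 90 → met
11. staff certified in CPR 2 ≥ 2 → met
12. condition 'transports children' holds; general liability coverage $500,000 ≥ $450,000 → met
Not met: 3, 4, 5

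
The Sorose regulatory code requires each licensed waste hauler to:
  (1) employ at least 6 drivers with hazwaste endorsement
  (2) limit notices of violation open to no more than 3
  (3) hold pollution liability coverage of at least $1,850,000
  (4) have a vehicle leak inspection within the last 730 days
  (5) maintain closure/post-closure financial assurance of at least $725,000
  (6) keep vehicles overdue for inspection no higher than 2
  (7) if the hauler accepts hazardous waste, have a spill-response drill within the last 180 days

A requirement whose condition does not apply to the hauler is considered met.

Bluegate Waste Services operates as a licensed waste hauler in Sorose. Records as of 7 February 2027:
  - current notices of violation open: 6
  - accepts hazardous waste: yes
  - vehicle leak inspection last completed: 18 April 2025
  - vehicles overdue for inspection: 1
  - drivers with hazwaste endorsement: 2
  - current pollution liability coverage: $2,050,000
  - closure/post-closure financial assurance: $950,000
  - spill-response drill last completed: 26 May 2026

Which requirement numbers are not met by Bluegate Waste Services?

1, 2, 7

1. drivers with hazwaste endorsement 2 < 6 → not met
2. notices of violation open 6 > 3 → not met
3. pollution liability coverage $2,050,000 ≥ $1,850,000 → met
4. vehicle leak inspection 660 days ago vs limit 730 → met
5. closure/post-closure financial assurance $950,000 ≥ $725,000 → met
6. vehicles overdue for inspection 1 ≤ 2 → met
7. condition 'accepts hazardous waste' holds; spill-response drill 257 days ago vs limit 180 → not met
Not met: 1, 2, 7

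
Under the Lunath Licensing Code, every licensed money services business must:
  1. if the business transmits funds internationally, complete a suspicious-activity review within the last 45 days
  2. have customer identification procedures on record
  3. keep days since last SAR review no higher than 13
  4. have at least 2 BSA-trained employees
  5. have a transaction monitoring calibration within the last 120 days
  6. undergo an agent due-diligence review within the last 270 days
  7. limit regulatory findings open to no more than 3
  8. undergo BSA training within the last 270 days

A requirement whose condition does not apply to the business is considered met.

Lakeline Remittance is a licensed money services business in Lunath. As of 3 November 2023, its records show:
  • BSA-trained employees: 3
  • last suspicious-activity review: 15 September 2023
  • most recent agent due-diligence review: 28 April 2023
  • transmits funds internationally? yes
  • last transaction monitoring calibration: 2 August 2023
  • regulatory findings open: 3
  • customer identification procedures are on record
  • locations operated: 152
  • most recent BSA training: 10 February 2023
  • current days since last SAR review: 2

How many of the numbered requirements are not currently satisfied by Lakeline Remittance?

1

1. condition 'transmits funds internationally' holds; suspicious-activity review 49 days ago vs limit 45 → not met
2. customer identification procedures present → met
3. days since last SAR review 2 ≤ 13 → met
4. BSA-trained employees 3 ≥ 2 → met
5. transaction monitoring calibration 93 days ago vs limit 120 → met
6. agent due-diligence review 189 days ago vs limit 270 → met
7. regulatory findings open 3 ≤ 3 → met
8. BSA training 266 days ago vs limit 270 → met
Not met: 1 of 8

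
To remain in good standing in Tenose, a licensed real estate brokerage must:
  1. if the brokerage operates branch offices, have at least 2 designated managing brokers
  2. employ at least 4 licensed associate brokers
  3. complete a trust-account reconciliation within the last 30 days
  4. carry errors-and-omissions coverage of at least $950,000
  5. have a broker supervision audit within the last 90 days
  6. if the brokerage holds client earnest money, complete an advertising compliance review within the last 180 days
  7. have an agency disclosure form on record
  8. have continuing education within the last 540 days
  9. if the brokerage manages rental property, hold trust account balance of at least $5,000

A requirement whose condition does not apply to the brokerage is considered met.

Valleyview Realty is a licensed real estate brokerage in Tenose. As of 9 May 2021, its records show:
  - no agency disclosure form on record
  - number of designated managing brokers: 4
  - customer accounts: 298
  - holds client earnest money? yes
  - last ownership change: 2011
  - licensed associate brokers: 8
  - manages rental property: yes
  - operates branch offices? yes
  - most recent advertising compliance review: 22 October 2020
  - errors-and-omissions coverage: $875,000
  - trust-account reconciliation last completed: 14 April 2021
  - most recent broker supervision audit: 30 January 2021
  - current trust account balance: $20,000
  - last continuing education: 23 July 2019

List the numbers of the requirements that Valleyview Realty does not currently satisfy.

1. condition 'operates branch offices' holds; designated managing brokers 4 ≥ 2 → met
2. licensed associate brokers 8 ≥ 4 → met
3. trust-account reconciliation 25 days ago vs limit 30 → met
4. errors-and-omissions coverage $875,000 < $950,000 → not met
5. broker supervision audit 99 days ago vs limit 90 → not met
6. condition 'holds client earnest money' holds; advertising compliance review 199 days ago vs limit 180 → not met
7. agency disclosure form absent → not met
8. continuing education 656 days ago vs limit 540 → not met
9. condition 'manages rental property' holds; trust account balance $20,000 ≥ $5,000 → met
Not met: 4, 5, 6, 7, 8

4, 5, 6, 7, 8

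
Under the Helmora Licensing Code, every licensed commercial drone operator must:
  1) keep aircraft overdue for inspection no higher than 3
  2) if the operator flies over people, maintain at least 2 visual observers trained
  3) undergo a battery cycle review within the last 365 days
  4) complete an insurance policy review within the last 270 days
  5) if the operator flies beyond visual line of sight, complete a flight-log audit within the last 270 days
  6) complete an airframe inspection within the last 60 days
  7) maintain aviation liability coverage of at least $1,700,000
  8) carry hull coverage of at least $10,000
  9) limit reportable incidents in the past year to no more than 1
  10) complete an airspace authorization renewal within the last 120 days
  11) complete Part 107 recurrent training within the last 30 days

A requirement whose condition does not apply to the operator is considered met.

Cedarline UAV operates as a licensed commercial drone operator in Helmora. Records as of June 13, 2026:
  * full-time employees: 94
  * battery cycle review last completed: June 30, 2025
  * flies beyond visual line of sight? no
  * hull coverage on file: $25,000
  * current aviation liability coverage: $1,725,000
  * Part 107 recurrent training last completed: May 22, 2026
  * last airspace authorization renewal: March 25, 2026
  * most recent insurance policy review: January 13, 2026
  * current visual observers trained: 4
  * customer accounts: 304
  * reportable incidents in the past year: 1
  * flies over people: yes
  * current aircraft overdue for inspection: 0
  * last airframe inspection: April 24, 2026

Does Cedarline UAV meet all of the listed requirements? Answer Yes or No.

Yes

1. aircraft overdue for inspection 0 ≤ 3 → met
2. condition 'flies over people' holds; visual observers trained 4 ≥ 2 → met
3. battery cycle review 348 days ago vs limit 365 → met
4. insurance policy review 151 days ago vs limit 270 → met
5. condition 'flies beyond visual line of sight' does not hold → requirement n/a → met
6. airframe inspection 50 days ago vs limit 60 → met
7. aviation liability coverage $1,725,000 ≥ $1,700,000 → met
8. hull coverage $25,000 ≥ $10,000 → met
9. reportable incidents in the past year 1 ≤ 1 → met
10. airspace authorization renewal 80 days ago vs limit 120 → met
11. Part 107 recurrent training 22 days ago vs limit 30 → met
All met.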